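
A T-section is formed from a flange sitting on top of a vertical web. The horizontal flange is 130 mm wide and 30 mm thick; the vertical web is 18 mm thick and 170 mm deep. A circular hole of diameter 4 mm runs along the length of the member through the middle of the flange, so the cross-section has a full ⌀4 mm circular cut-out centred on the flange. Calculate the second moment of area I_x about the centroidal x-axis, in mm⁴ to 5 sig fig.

I_x ≈ 2.4784 × 10⁷ mm⁴

Treat the section as a set of non-overlapping primitives; coordinates are from the bounding-box lower-left.
Flange: 130 × 30, A = 3 900 mm², y = 185 mm, Ī = 292 500 mm⁴.
Web: 18 × 170, A = 3 060 mm², y = 85 mm, Ī = 7 369 500 mm⁴.
Hole (subtracted): ⌀4, A = 12.56637 mm², y = 185 mm, Ī = 12.56637 mm⁴.
Centroid: ȳ = ΣA·y / ΣA = 140.955 mm.
Transfer each piece to the centroidal x-axis using Ī + A·d² with d = y − 140.955:
  flange: d = 44.04504 mm → contributes +7 858 366 mm⁴
  web: d = -55.95496 mm → contributes +16 950 230 mm⁴
  hole: d = 44.04504 mm → contributes −24390.89 mm⁴
Total I = 24 784 205 mm⁴.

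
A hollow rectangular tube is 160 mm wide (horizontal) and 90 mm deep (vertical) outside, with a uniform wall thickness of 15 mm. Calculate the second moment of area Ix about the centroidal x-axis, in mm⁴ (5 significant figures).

Split into non-overlapping primitives; take the origin at the lower-left of the bounding box.
Outer rectangle: 160 × 90, A = 14 400 mm², y = 45 mm, Ī = 9 720 000 mm⁴.
Inner void (subtracted): 130 × 60, A = 7 800 mm², y = 45 mm, Ī = 2 340 000 mm⁴.
By symmetry the centroid is at mid-height, ȳ = 45 mm.
All pieces are centred on the centroidal x-axis, so I = ΣĪ (holes subtracted) = 7 380 000 mm⁴.

Ix ≈ 7.3800 × 10⁶ mm⁴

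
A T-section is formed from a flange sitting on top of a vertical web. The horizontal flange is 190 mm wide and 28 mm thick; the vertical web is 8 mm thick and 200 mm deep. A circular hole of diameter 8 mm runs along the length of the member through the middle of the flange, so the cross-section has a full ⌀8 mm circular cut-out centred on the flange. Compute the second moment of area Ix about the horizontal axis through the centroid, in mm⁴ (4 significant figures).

Ix ≈ 2.163 × 10⁷ mm⁴

Treat the section as a set of non-overlapping primitives; coordinates are from the bounding-box lower-left.
Flange: 190 × 28, A = 5 320 mm², y = 214 mm, Ī = 347 573 mm⁴.
Web: 8 × 200, A = 1 600 mm², y = 100 mm, Ī = 5 333 333 mm⁴.
Hole (subtracted): ⌀8, A = 50.2655 mm², y = 214 mm, Ī = 201.062 mm⁴.
Centroid: ȳ = ΣA·y / ΣA = 187.449 mm.
Transfer each piece to the horizontal axis through the centroid using Ī + A·d² with d = y − 187.449:
  flange: d = 26.5512 mm → contributes +4 098 006 mm⁴
  web: d = -87.4488 mm → contributes +17 568 989 mm⁴
  hole: d = 26.5512 mm → contributes −35636.6 mm⁴
Total I = 21 631 359 mm⁴.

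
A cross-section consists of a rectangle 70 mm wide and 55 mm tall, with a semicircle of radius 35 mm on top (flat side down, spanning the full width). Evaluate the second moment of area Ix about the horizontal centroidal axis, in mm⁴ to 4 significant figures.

Ix ≈ 3.437 × 10⁶ mm⁴

Break the section into simple shapes (no overlaps), measuring from the bottom-left corner of the bounding box.
Rectangular body: 70 × 55, A = 3 850 mm², y = 27.5 mm, Ī = 970 521 mm⁴.
Semicircular cap: semicircle r = 35, A = 1924.23 mm², y = 69.8545 mm, Ī = 164 704 mm⁴.
Centroid: ȳ = ΣA·y / ΣA = 41.6144 mm.
Transfer each piece to the horizontal centroidal axis using Ī + A·d² with d = y − 41.6144:
  rectangular body: d = -14.1144 mm → contributes +1 737 500 mm⁴
  semicircular cap: d = 28.2401 mm → contributes +1 699 280 mm⁴
Total I = 3 436 779 mm⁴.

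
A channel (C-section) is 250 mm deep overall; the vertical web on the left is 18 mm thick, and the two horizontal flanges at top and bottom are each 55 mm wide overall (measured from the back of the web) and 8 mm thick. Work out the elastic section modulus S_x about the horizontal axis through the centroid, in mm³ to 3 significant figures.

Split into non-overlapping primitives; take the origin at the lower-left of the bounding box.
Web: 18 × 250, A = 4 500 mm², y = 125 mm, Ī = 23 437 500 mm⁴.
Top flange (beyond web): 37 × 8, A = 296 mm², y = 246 mm, Ī = 1578.7 mm⁴.
Bottom flange (beyond web): 37 × 8, A = 296 mm², y = 4 mm, Ī = 1578.7 mm⁴.
By symmetry the centroid is at mid-height, ȳ = 125 mm.
Transfer each piece to the horizontal axis through the centroid using Ī + A·d² with d = y − 125:
  web: d = 0 mm → contributes +23 437 500 mm⁴
  top flange (beyond web): d = 121 mm → contributes +4 335 315 mm⁴
  bottom flange (beyond web): d = -121 mm → contributes +4 335 315 mm⁴
Total I = 32 108 129 mm⁴.
Extreme fibre distance c = 125 mm; S = I/c = 256 865 mm³.

S_x ≈ 2.57 × 10⁵ mm³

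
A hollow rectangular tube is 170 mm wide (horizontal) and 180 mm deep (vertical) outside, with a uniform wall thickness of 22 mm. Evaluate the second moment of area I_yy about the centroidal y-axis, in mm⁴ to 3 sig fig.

Decompose the section into non-overlapping parts with the origin at the bottom-left of its bounding rectangle.
Outer rectangle: 170 × 180, A = 30 600 mm², x = 85 mm, Ī = 73 695 000 mm⁴.
Inner void (subtracted): 126 × 136, A = 17 136 mm², x = 85 mm, Ī = 22 670 928 mm⁴.
By symmetry the centroid is at mid-width, x̄ = 85 mm.
All pieces are centred on the centroidal y-axis, so I = ΣĪ (holes subtracted) = 51 024 072 mm⁴.

I_yy ≈ 5.10 × 10⁷ mm⁴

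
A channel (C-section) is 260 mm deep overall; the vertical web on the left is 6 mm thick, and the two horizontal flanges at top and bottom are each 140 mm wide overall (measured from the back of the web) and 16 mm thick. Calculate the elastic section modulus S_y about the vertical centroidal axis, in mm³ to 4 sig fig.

Treat the section as a set of non-overlapping primitives; coordinates are from the bounding-box lower-left.
Web: 6 × 260, A = 1 560 mm², x = 3 mm, Ī = 4 680 mm⁴.
Top flange (beyond web): 134 × 16, A = 2 144 mm², x = 73 mm, Ī = 3 208 139 mm⁴.
Bottom flange (beyond web): 134 × 16, A = 2 144 mm², x = 73 mm, Ī = 3 208 139 mm⁴.
Centroid: x̄ = ΣA·x / ΣA = 54.3269 mm.
Transfer each piece to the vertical centroidal axis using Ī + A·d² with d = x − 54.3269:
  web: d = -51.3269 mm → contributes +4 114 431 mm⁴
  top flange (beyond web): d = 18.6731 mm → contributes +3 955 715 mm⁴
  bottom flange (beyond web): d = 18.6731 mm → contributes +3 955 715 mm⁴
Total I = 12 025 860 mm⁴.
Extreme fibre distance c = 85.6731 mm; S = I/c = 140 369 mm³.

S_y ≈ 1.404 × 10⁵ mm³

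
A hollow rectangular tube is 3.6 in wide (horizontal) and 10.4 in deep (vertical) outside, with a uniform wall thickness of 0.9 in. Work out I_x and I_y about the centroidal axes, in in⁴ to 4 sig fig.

Decompose the section into non-overlapping parts with the origin at the bottom-left of its bounding rectangle.
Outer rectangle: 3.6 × 10.4, A = 37.44 in², y = 5.2 in, Ī = 337.459 in⁴.
Inner void (subtracted): 1.8 × 8.6, A = 15.48 in², y = 5.2 in, Ī = 95.4084 in⁴.
By symmetry the centroid is at mid-height, ȳ = 5.2 in.
All pieces are centred on the centroidal x-axis, so I = ΣĪ (holes subtracted) = 242.051 in⁴.
Repeating about the centroidal y-axis gives I_y = 36.2556 in⁴.

I_x ≈ 242.1 in⁴, I_y ≈ 36.26 in⁴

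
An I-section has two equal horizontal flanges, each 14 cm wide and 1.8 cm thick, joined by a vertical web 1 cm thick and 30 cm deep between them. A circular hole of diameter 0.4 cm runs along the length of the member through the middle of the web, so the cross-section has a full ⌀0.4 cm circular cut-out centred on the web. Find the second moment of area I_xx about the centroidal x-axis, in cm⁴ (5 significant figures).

I_xx ≈ 1.5005 × 10⁴ cm⁴

Break the section into simple shapes (no overlaps), measuring from the bottom-left corner of the bounding box.
Bottom flange: 14 × 1.8, A = 25.2 cm², y = 0.9 cm, Ī = 6.804 cm⁴.
Web: 1 × 30, A = 30 cm², y = 16.8 cm, Ī = 2 250 cm⁴.
Top flange: 14 × 1.8, A = 25.2 cm², y = 32.7 cm, Ī = 6.804 cm⁴.
Hole (subtracted): ⌀0.4, A = 0.1256637 cm², y = 16.8 cm, Ī = 0.001256637 cm⁴.
By symmetry the centroid is at mid-height, ȳ = 16.8 cm.
Transfer each piece to the centroidal x-axis using Ī + A·d² with d = y − 16.8:
  bottom flange: d = -15.9 cm → contributes +6377.616 cm⁴
  web: d = 0 cm → contributes +2 250 cm⁴
  top flange: d = 15.9 cm → contributes +6377.616 cm⁴
  hole: d = 0 cm → contributes −0.001256637 cm⁴
Total I = 15005.23 cm⁴.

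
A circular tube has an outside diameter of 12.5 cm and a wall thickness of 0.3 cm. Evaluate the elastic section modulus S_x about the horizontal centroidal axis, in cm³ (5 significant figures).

Break the section into simple shapes (no overlaps), measuring from the bottom-left corner of the bounding box.
Outer circle: ⌀12.5, A = 122.7185 cm², y = 6.25 cm, Ī = 1198.422 cm⁴.
Bore (subtracted): ⌀11.9, A = 111.2202 cm², y = 6.25 cm, Ī = 984.3686 cm⁴.
By symmetry the centroid is at mid-height, ȳ = 6.25 cm.
All pieces are centred on the horizontal centroidal axis, so I = ΣĪ (holes subtracted) = 214.0539 cm⁴.
Extreme fibre distance c = 6.25 cm; S = I/c = 34.24863 cm³.

S_x ≈ 34.249 cm³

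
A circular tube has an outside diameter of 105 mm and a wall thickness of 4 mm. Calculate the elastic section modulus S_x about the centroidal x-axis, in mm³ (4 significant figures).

Decompose the section into non-overlapping parts with the origin at the bottom-left of its bounding rectangle.
Outer circle: ⌀105, A = 8659.01 mm², y = 52.5 mm, Ī = 5 966 602 mm⁴.
Bore (subtracted): ⌀97, A = 7389.81 mm², y = 52.5 mm, Ī = 4 345 671 mm⁴.
By symmetry the centroid is at mid-height, ȳ = 52.5 mm.
All pieces are centred on the centroidal x-axis, so I = ΣĪ (holes subtracted) = 1 620 931 mm⁴.
Extreme fibre distance c = 52.5 mm; S = I/c = 30874.9 mm³.

S_x ≈ 3.087 × 10⁴ mm³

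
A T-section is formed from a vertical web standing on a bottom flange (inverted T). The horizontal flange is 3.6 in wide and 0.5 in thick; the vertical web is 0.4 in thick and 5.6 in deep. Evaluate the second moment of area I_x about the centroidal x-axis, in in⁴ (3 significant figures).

Break the section into simple shapes (no overlaps), measuring from the bottom-left corner of the bounding box.
Flange: 3.6 × 0.5, A = 1.8 in², y = 0.25 in, Ī = 0.0375 in⁴.
Web: 0.4 × 5.6, A = 2.24 in², y = 3.3 in, Ī = 5.8539 in⁴.
Centroid: ȳ = ΣA·y / ΣA = 1.9411 in.
Transfer each piece to the centroidal x-axis using Ī + A·d² with d = y − 1.9411:
  flange: d = -1.6911 in → contributes +5.1851 in⁴
  web: d = 1.3589 in → contributes +9.9903 in⁴
Total I = 15.175 in⁴.

I_x ≈ 15.2 in⁴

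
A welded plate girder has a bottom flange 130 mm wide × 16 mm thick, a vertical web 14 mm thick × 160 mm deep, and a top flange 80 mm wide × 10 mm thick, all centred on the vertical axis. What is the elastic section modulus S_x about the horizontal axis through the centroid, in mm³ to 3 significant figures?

Break the section into simple shapes (no overlaps), measuring from the bottom-left corner of the bounding box.
Bottom plate: 130 × 16, A = 2 080 mm², y = 8 mm, Ī = 44 373 mm⁴.
Web plate: 14 × 160, A = 2 240 mm², y = 96 mm, Ī = 4 778 667 mm⁴.
Top plate: 80 × 10, A = 800 mm², y = 181 mm, Ī = 6666.7 mm⁴.
Centroid: ȳ = ΣA·y / ΣA = 73.531 mm.
Transfer each piece to the horizontal axis through the centroid using Ī + A·d² with d = y − 73.531:
  bottom plate: d = -65.531 mm → contributes +8 976 610 mm⁴
  web plate: d = 22.469 mm → contributes +5 909 519 mm⁴
  top plate: d = 107.47 mm → contributes +9 246 292 mm⁴
Total I = 24 132 422 mm⁴.
Extreme fibre distance c = 112.47 mm; S = I/c = 214 570 mm³.

S_x ≈ 2.15 × 10⁵ mm³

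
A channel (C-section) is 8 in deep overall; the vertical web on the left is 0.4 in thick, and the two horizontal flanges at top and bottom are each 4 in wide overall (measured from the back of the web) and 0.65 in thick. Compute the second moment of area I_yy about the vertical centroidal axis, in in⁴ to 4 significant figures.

I_yy ≈ 12.70 in⁴

Break the section into simple shapes (no overlaps), measuring from the bottom-left corner of the bounding box.
Web: 0.4 × 8, A = 3.2 in², x = 0.2 in, Ī = 0.0426667 in⁴.
Top flange (beyond web): 3.6 × 0.65, A = 2.34 in², x = 2.2 in, Ī = 2.5272 in⁴.
Bottom flange (beyond web): 3.6 × 0.65, A = 2.34 in², x = 2.2 in, Ī = 2.5272 in⁴.
Centroid: x̄ = ΣA·x / ΣA = 1.38782 in.
Transfer each piece to the vertical centroidal axis using Ī + A·d² with d = x − 1.38782:
  web: d = -1.18782 in → contributes +4.55758 in⁴
  top flange (beyond web): d = 0.812183 in → contributes +4.07076 in⁴
  bottom flange (beyond web): d = 0.812183 in → contributes +4.07076 in⁴
Total I = 12.6991 in⁴.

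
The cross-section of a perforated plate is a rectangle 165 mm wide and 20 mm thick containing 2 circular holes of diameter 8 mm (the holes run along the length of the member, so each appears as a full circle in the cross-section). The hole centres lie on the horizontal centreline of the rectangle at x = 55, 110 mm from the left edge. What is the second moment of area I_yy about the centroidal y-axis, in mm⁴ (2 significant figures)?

Treat the section as a set of non-overlapping primitives; coordinates are from the bounding-box lower-left.
Plate: 165 × 20, A = 3 300 mm², x = 82.5 mm, Ī = 7 486 875 mm⁴.
Hole 1 (subtracted): ⌀8, A = 50.27 mm², x = 55 mm, Ī = 201.1 mm⁴.
Hole 2 (subtracted): ⌀8, A = 50.27 mm², x = 110 mm, Ī = 201.1 mm⁴.
By symmetry the centroid is at mid-width, x̄ = 82.5 mm.
Transfer each piece to the centroidal y-axis using Ī + A·d² with d = x − 82.5:
  plate: d = 0 mm → contributes +7 486 875 mm⁴
  hole 1: d = -27.5 mm → contributes −38 214 mm⁴
  hole 2: d = 27.5 mm → contributes −38 214 mm⁴
Total I = 7 410 446 mm⁴.

I_yy ≈ 7.4 × 10⁶ mm⁴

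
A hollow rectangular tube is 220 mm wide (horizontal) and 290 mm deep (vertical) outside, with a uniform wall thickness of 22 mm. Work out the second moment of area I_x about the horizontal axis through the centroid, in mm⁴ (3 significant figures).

I_x ≈ 2.29 × 10⁸ mm⁴

Break the section into simple shapes (no overlaps), measuring from the bottom-left corner of the bounding box.
Outer rectangle: 220 × 290, A = 63 800 mm², y = 145 mm, Ī = 447 131 667 mm⁴.
Inner void (subtracted): 176 × 246, A = 43 296 mm², y = 145 mm, Ī = 218 341 728 mm⁴.
By symmetry the centroid is at mid-height, ȳ = 145 mm.
All pieces are centred on the horizontal axis through the centroid, so I = ΣĪ (holes subtracted) = 228 789 939 mm⁴.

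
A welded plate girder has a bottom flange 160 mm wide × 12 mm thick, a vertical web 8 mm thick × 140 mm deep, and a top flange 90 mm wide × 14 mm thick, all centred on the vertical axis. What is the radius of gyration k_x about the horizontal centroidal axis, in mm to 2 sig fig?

Decompose the section into non-overlapping parts with the origin at the bottom-left of its bounding rectangle.
Bottom plate: 160 × 12, A = 1 920 mm², y = 6 mm, Ī = 23 040 mm⁴.
Web plate: 8 × 140, A = 1 120 mm², y = 82 mm, Ī = 1 829 333 mm⁴.
Top plate: 90 × 14, A = 1 260 mm², y = 159 mm, Ī = 20 580 mm⁴.
Centroid: ȳ = ΣA·y / ΣA = 70.63 mm.
Transfer each piece to the horizontal centroidal axis using Ī + A·d² with d = y − 70.63:
  bottom plate: d = -64.63 mm → contributes +8 042 431 mm⁴
  web plate: d = 11.37 mm → contributes +1 974 177 mm⁴
  top plate: d = 88.37 mm → contributes +9 860 710 mm⁴
Total I = 19 877 318 mm⁴.
Radius of gyration: k = √(I/A) = √(19 877 318 / 4 300) = 67.99 mm.

k_x ≈ 68 mm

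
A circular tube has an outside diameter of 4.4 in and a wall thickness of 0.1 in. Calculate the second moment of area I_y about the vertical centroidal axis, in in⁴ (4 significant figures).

I_y ≈ 3.124 in⁴

Decompose the section into non-overlapping parts with the origin at the bottom-left of its bounding rectangle.
Outer circle: ⌀4.4, A = 15.2053 in², x = 2.2 in, Ī = 18.3984 in⁴.
Bore (subtracted): ⌀4.2, A = 13.8544 in², x = 2.2 in, Ī = 15.2745 in⁴.
By symmetry the centroid is at mid-width, x̄ = 2.2 in.
All pieces are centred on the vertical centroidal axis, so I = ΣĪ (holes subtracted) = 3.12392 in⁴.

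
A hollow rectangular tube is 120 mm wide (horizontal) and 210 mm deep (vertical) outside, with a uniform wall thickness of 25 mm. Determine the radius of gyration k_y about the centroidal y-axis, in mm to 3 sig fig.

Decompose the section into non-overlapping parts with the origin at the bottom-left of its bounding rectangle.
Outer rectangle: 120 × 210, A = 25 200 mm², x = 60 mm, Ī = 30 240 000 mm⁴.
Inner void (subtracted): 70 × 160, A = 11 200 mm², x = 60 mm, Ī = 4 573 333 mm⁴.
By symmetry the centroid is at mid-width, x̄ = 60 mm.
All pieces are centred on the centroidal y-axis, so I = ΣĪ (holes subtracted) = 25 666 667 mm⁴.
Radius of gyration: k = √(I/A) = √(25 666 667 / 14 000) = 42.817 mm.

k_y ≈ 42.8 mm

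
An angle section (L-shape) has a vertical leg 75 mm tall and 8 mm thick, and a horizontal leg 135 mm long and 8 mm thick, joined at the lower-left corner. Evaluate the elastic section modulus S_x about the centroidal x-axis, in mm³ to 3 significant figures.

S_x ≈ 1.21 × 10⁴ mm³

Break the section into simple shapes (no overlaps), measuring from the bottom-left corner of the bounding box.
Vertical leg: 8 × 75, A = 600 mm², y = 37.5 mm, Ī = 281 250 mm⁴.
Horizontal leg (remainder): 127 × 8, A = 1 016 mm², y = 4 mm, Ī = 5418.7 mm⁴.
Centroid: ȳ = ΣA·y / ΣA = 16.438 mm.
Transfer each piece to the centroidal x-axis using Ī + A·d² with d = y − 16.438:
  vertical leg: d = 21.062 mm → contributes +547 412 mm⁴
  horizontal leg (remainder): d = -12.438 mm → contributes +162 601 mm⁴
Total I = 710 012 mm⁴.
Extreme fibre distance c = 58.562 mm; S = I/c = 12 124 mm³.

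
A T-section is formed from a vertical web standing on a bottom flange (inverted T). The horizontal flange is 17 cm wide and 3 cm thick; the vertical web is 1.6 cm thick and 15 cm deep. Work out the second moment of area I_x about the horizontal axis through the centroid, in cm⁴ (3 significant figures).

I_x ≈ 1810 cm⁴

Split into non-overlapping primitives; take the origin at the lower-left of the bounding box.
Flange: 17 × 3, A = 51 cm², y = 1.5 cm, Ī = 38.25 cm⁴.
Web: 1.6 × 15, A = 24 cm², y = 10.5 cm, Ī = 450 cm⁴.
Centroid: ȳ = ΣA·y / ΣA = 4.38 cm.
Transfer each piece to the horizontal axis through the centroid using Ī + A·d² with d = y − 4.38:
  flange: d = -2.88 cm → contributes +461.26 cm⁴
  web: d = 6.12 cm → contributes +1348.9 cm⁴
Total I = 1810.2 cm⁴.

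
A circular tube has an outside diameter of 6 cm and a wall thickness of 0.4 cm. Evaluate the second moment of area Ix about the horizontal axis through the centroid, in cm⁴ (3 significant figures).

Treat the section as a set of non-overlapping primitives; coordinates are from the bounding-box lower-left.
Outer circle: ⌀6, A = 28.274 cm², y = 3 cm, Ī = 63.617 cm⁴.
Bore (subtracted): ⌀5.2, A = 21.237 cm², y = 3 cm, Ī = 35.891 cm⁴.
By symmetry the centroid is at mid-height, ȳ = 3 cm.
All pieces are centred on the horizontal axis through the centroid, so I = ΣĪ (holes subtracted) = 27.726 cm⁴.

Ix ≈ 27.7 cm⁴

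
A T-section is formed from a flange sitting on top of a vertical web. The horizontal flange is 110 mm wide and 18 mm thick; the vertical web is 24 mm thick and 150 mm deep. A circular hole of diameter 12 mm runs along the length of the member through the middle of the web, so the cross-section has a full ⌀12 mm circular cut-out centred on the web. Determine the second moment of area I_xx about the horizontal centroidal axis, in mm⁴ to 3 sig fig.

I_xx ≈ 1.57 × 10⁷ mm⁴

Split into non-overlapping primitives; take the origin at the lower-left of the bounding box.
Flange: 110 × 18, A = 1 980 mm², y = 159 mm, Ī = 53 460 mm⁴.
Web: 24 × 150, A = 3 600 mm², y = 75 mm, Ī = 6 750 000 mm⁴.
Hole (subtracted): ⌀12, A = 113.1 mm², y = 75 mm, Ī = 1017.9 mm⁴.
Centroid: ȳ = ΣA·y / ΣA = 105.42 mm.
Transfer each piece to the horizontal centroidal axis using Ī + A·d² with d = y − 105.42:
  flange: d = 53.577 mm → contributes +5 737 024 mm⁴
  web: d = -30.423 mm → contributes +10 082 029 mm⁴
  hole: d = -30.423 mm → contributes −105 697 mm⁴
Total I = 15 713 356 mm⁴.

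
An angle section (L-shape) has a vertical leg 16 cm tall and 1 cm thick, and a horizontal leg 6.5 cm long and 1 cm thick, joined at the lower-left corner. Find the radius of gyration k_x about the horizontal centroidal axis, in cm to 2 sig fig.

Decompose the section into non-overlapping parts with the origin at the bottom-left of its bounding rectangle.
Vertical leg: 1 × 16, A = 16 cm², y = 8 cm, Ī = 341.3 cm⁴.
Horizontal leg (remainder): 5.5 × 1, A = 5.5 cm², y = 0.5 cm, Ī = 0.4583 cm⁴.
Centroid: ȳ = ΣA·y / ΣA = 6.081 cm.
Transfer each piece to the horizontal centroidal axis using Ī + A·d² with d = y − 6.081:
  vertical leg: d = 1.919 cm → contributes +400.2 cm⁴
  horizontal leg (remainder): d = -5.581 cm → contributes +171.8 cm⁴
Total I = 572 cm⁴.
Radius of gyration: k = √(I/A) = √(572 / 21.5) = 5.158 cm.

k_x ≈ 5.2 cm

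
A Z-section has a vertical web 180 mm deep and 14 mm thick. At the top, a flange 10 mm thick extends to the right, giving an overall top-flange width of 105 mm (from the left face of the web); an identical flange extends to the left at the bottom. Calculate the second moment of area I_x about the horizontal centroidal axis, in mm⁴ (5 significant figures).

Break the section into simple shapes (no overlaps), measuring from the bottom-left corner of the bounding box.
Web: 14 × 180, A = 2 520 mm², y = 90 mm, Ī = 6 804 000 mm⁴.
Top flange (beyond web): 91 × 10, A = 910 mm², y = 175 mm, Ī = 7583.333 mm⁴.
Bottom flange (beyond web): 91 × 10, A = 910 mm², y = 5 mm, Ī = 7583.333 mm⁴.
Centroid: ȳ = ΣA·y / ΣA = 90 mm.
Transfer each piece to the horizontal centroidal axis using Ī + A·d² with d = y − 90:
  web: d = 0 mm → contributes +6 804 000 mm⁴
  top flange (beyond web): d = 85 mm → contributes +6 582 333 mm⁴
  bottom flange (beyond web): d = -85 mm → contributes +6 582 333 mm⁴
Total I = 19 968 667 mm⁴.

I_x ≈ 1.9969 × 10⁷ mm⁴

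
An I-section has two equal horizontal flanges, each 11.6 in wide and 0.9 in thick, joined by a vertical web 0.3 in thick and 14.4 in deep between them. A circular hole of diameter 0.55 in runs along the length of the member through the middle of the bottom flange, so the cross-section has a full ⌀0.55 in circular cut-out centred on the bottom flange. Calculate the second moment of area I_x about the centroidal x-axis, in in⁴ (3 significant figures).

Treat the section as a set of non-overlapping primitives; coordinates are from the bounding-box lower-left.
Bottom flange: 11.6 × 0.9, A = 10.44 in², y = 0.45 in, Ī = 0.7047 in⁴.
Web: 0.3 × 14.4, A = 4.32 in², y = 8.1 in, Ī = 74.65 in⁴.
Top flange: 11.6 × 0.9, A = 10.44 in², y = 15.75 in, Ī = 0.7047 in⁴.
Hole (subtracted): ⌀0.55, A = 0.23758 in², y = 0.45 in, Ī = 0.0044918 in⁴.
Centroid: ȳ = ΣA·y / ΣA = 8.1728 in.
Transfer each piece to the centroidal x-axis using Ī + A·d² with d = y − 8.1728:
  bottom flange: d = -7.7228 in → contributes +623.37 in⁴
  web: d = -0.07281 in → contributes +74.673 in⁴
  top flange: d = 7.5772 in → contributes +600.1 in⁴
  hole: d = -7.7228 in → contributes −14.174 in⁴
Total I = 1 284 in⁴.

I_x ≈ 1280 in⁴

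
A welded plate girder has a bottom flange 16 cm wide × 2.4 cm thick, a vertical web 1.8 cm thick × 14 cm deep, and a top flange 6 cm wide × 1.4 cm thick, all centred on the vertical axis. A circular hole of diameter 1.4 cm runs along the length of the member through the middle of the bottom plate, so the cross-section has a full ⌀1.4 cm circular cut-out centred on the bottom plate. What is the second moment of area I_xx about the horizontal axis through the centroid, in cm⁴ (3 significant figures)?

I_xx ≈ 2610 cm⁴

Split into non-overlapping primitives; take the origin at the lower-left of the bounding box.
Bottom plate: 16 × 2.4, A = 38.4 cm², y = 1.2 cm, Ī = 18.432 cm⁴.
Web plate: 1.8 × 14, A = 25.2 cm², y = 9.4 cm, Ī = 411.6 cm⁴.
Top plate: 6 × 1.4, A = 8.4 cm², y = 17.1 cm, Ī = 1.372 cm⁴.
Hole (subtracted): ⌀1.4, A = 1.5394 cm², y = 1.2 cm, Ī = 0.18857 cm⁴.
Centroid: ȳ = ΣA·y / ΣA = 6.0282 cm.
Transfer each piece to the horizontal axis through the centroid using Ī + A·d² with d = y − 6.0282:
  bottom plate: d = -4.8282 cm → contributes +913.6 cm⁴
  web plate: d = 3.3718 cm → contributes +698.09 cm⁴
  top plate: d = 11.072 cm → contributes +1031.1 cm⁴
  hole: d = -4.8282 cm → contributes −36.074 cm⁴
Total I = 2606.7 cm⁴.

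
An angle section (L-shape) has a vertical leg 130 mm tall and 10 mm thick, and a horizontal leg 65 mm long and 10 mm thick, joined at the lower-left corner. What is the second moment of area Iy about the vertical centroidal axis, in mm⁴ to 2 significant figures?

Break the section into simple shapes (no overlaps), measuring from the bottom-left corner of the bounding box.
Vertical leg: 10 × 130, A = 1 300 mm², x = 5 mm, Ī = 10 833 mm⁴.
Horizontal leg (remainder): 55 × 10, A = 550 mm², x = 37.5 mm, Ī = 138 646 mm⁴.
Centroid: x̄ = ΣA·x / ΣA = 14.66 mm.
Transfer each piece to the vertical centroidal axis using Ī + A·d² with d = x − 14.66:
  vertical leg: d = -9.662 mm → contributes +132 198 mm⁴
  horizontal leg (remainder): d = 22.84 mm → contributes +425 508 mm⁴
Total I = 557 706 mm⁴.

Iy ≈ 5.6 × 10⁵ mm⁴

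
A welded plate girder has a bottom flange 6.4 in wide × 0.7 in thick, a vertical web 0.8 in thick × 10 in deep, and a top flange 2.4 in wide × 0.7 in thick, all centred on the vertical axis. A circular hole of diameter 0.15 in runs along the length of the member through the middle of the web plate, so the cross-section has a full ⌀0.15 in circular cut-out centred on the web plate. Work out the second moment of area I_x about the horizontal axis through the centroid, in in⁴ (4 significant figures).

I_x ≈ 227.4 in⁴

Treat the section as a set of non-overlapping primitives; coordinates are from the bounding-box lower-left.
Bottom plate: 6.4 × 0.7, A = 4.48 in², y = 0.35 in, Ī = 0.182933 in⁴.
Web plate: 0.8 × 10, A = 8 in², y = 5.7 in, Ī = 66.6667 in⁴.
Top plate: 2.4 × 0.7, A = 1.68 in², y = 11.05 in, Ī = 0.0686 in⁴.
Hole (subtracted): ⌀0.15, A = 0.0176715 in², y = 5.7 in, Ī = 0.0000248505 in⁴.
Centroid: ȳ = ΣA·y / ΣA = 4.64077 in.
Transfer each piece to the horizontal axis through the centroid using Ī + A·d² with d = y − 4.64077:
  bottom plate: d = -4.29077 in → contributes +82.6628 in⁴
  web plate: d = 1.05923 in → contributes +75.6424 in⁴
  top plate: d = 6.40923 in → contributes +69.0801 in⁴
  hole: d = 1.05923 in → contributes −0.0198517 in⁴
Total I = 227.365 in⁴.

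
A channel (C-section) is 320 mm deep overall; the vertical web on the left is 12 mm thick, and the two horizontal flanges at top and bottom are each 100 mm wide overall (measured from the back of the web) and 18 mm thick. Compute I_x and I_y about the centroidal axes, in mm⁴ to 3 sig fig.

Split into non-overlapping primitives; take the origin at the lower-left of the bounding box.
Web: 12 × 320, A = 3 840 mm², y = 160 mm, Ī = 32 768 000 mm⁴.
Top flange (beyond web): 88 × 18, A = 1 584 mm², y = 311 mm, Ī = 42 768 mm⁴.
Bottom flange (beyond web): 88 × 18, A = 1 584 mm², y = 9 mm, Ī = 42 768 mm⁴.
By symmetry the centroid is at mid-height, ȳ = 160 mm.
Transfer each piece to the centroidal x-axis using Ī + A·d² with d = y − 160:
  web: d = 0 mm → contributes +32 768 000 mm⁴
  top flange (beyond web): d = 151 mm → contributes +36 159 552 mm⁴
  bottom flange (beyond web): d = -151 mm → contributes +36 159 552 mm⁴
Total I = 105 087 104 mm⁴.
For the y-axis: x̄ = 28.603 mm.
Repeating about the centroidal y-axis gives I_y = 6 430 222 mm⁴.

I_x ≈ 1.05 × 10⁸ mm⁴, I_y ≈ 6.43 × 10⁶ mm⁴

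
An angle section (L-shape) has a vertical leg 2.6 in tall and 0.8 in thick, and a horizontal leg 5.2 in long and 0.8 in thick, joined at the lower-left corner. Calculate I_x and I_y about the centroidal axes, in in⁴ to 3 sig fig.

Split into non-overlapping primitives; take the origin at the lower-left of the bounding box.
Vertical leg: 0.8 × 2.6, A = 2.08 in², y = 1.3 in, Ī = 1.1717 in⁴.
Horizontal leg (remainder): 4.4 × 0.8, A = 3.52 in², y = 0.4 in, Ī = 0.18773 in⁴.
Centroid: ȳ = ΣA·y / ΣA = 0.73429 in.
Transfer each piece to the centroidal x-axis using Ī + A·d² with d = y − 0.73429:
  vertical leg: d = 0.56571 in → contributes +1.8374 in⁴
  horizontal leg (remainder): d = -0.33429 in → contributes +0.58108 in⁴
Total I = 2.4185 in⁴.
For the y-axis: x̄ = 2.0343 in.
Repeating about the centroidal y-axis gives I_y = 14.628 in⁴.

I_x ≈ 2.42 in⁴, I_y ≈ 14.6 in⁴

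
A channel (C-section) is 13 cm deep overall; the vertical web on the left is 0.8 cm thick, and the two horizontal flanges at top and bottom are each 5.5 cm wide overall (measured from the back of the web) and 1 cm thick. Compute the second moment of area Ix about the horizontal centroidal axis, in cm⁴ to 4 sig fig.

Ix ≈ 485.7 cm⁴

Break the section into simple shapes (no overlaps), measuring from the bottom-left corner of the bounding box.
Web: 0.8 × 13, A = 10.4 cm², y = 6.5 cm, Ī = 146.467 cm⁴.
Top flange (beyond web): 4.7 × 1, A = 4.7 cm², y = 12.5 cm, Ī = 0.391667 cm⁴.
Bottom flange (beyond web): 4.7 × 1, A = 4.7 cm², y = 0.5 cm, Ī = 0.391667 cm⁴.
By symmetry the centroid is at mid-height, ȳ = 6.5 cm.
Transfer each piece to the horizontal centroidal axis using Ī + A·d² with d = y − 6.5:
  web: d = 0 cm → contributes +146.467 cm⁴
  top flange (beyond web): d = 6 cm → contributes +169.592 cm⁴
  bottom flange (beyond web): d = -6 cm → contributes +169.592 cm⁴
Total I = 485.65 cm⁴.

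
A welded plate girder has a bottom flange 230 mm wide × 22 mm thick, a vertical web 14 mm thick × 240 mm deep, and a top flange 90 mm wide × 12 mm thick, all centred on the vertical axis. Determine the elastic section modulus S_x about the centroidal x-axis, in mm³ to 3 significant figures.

S_x ≈ 4.86 × 10⁵ mm³

Decompose the section into non-overlapping parts with the origin at the bottom-left of its bounding rectangle.
Bottom plate: 230 × 22, A = 5 060 mm², y = 11 mm, Ī = 204 087 mm⁴.
Web plate: 14 × 240, A = 3 360 mm², y = 142 mm, Ī = 16 128 000 mm⁴.
Top plate: 90 × 12, A = 1 080 mm², y = 268 mm, Ī = 12 960 mm⁴.
Centroid: ȳ = ΣA·y / ΣA = 86.549 mm.
Transfer each piece to the centroidal x-axis using Ī + A·d² with d = y − 86.549:
  bottom plate: d = -75.549 mm → contributes +29 085 165 mm⁴
  web plate: d = 55.451 mm → contributes +26 459 197 mm⁴
  top plate: d = 181.45 mm → contributes +35 571 197 mm⁴
Total I = 91 115 558 mm⁴.
Extreme fibre distance c = 187.45 mm; S = I/c = 486 078 mm³.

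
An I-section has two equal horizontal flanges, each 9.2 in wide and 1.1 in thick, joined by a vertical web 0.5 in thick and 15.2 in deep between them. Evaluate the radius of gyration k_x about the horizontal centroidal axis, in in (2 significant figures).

k_x ≈ 7.3 in

Break the section into simple shapes (no overlaps), measuring from the bottom-left corner of the bounding box.
Bottom flange: 9.2 × 1.1, A = 10.12 in², y = 0.55 in, Ī = 1.02 in⁴.
Web: 0.5 × 15.2, A = 7.6 in², y = 8.7 in, Ī = 146.3 in⁴.
Top flange: 9.2 × 1.1, A = 10.12 in², y = 16.85 in, Ī = 1.02 in⁴.
By symmetry the centroid is at mid-height, ȳ = 8.7 in.
Transfer each piece to the horizontal centroidal axis using Ī + A·d² with d = y − 8.7:
  bottom flange: d = -8.15 in → contributes +673.2 in⁴
  web: d = 0 in → contributes +146.3 in⁴
  top flange: d = 8.15 in → contributes +673.2 in⁴
Total I = 1 493 in⁴.
Radius of gyration: k = √(I/A) = √(1 493 / 27.84) = 7.323 in.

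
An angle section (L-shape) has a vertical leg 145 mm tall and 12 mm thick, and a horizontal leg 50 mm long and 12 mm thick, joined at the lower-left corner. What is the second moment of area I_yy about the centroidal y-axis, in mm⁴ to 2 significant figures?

Break the section into simple shapes (no overlaps), measuring from the bottom-left corner of the bounding box.
Vertical leg: 12 × 145, A = 1 740 mm², x = 6 mm, Ī = 20 880 mm⁴.
Horizontal leg (remainder): 38 × 12, A = 456 mm², x = 31 mm, Ī = 54 872 mm⁴.
Centroid: x̄ = ΣA·x / ΣA = 11.19 mm.
Transfer each piece to the centroidal y-axis using Ī + A·d² with d = x − 11.19:
  vertical leg: d = -5.191 mm → contributes +67 772 mm⁴
  horizontal leg (remainder): d = 19.81 mm → contributes +233 800 mm⁴
Total I = 301 572 mm⁴.

I_yy ≈ 3.0 × 10⁵ mm⁴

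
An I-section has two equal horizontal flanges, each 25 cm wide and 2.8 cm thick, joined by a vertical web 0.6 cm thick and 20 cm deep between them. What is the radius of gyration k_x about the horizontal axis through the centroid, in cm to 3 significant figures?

Break the section into simple shapes (no overlaps), measuring from the bottom-left corner of the bounding box.
Bottom flange: 25 × 2.8, A = 70 cm², y = 1.4 cm, Ī = 45.733 cm⁴.
Web: 0.6 × 20, A = 12 cm², y = 12.8 cm, Ī = 400 cm⁴.
Top flange: 25 × 2.8, A = 70 cm², y = 24.2 cm, Ī = 45.733 cm⁴.
By symmetry the centroid is at mid-height, ȳ = 12.8 cm.
Transfer each piece to the horizontal axis through the centroid using Ī + A·d² with d = y − 12.8:
  bottom flange: d = -11.4 cm → contributes +9142.9 cm⁴
  web: d = 0 cm → contributes +400 cm⁴
  top flange: d = 11.4 cm → contributes +9142.9 cm⁴
Total I = 18 686 cm⁴.
Radius of gyration: k = √(I/A) = √(18 686 / 152) = 11.088 cm.

k_x ≈ 11.1 cm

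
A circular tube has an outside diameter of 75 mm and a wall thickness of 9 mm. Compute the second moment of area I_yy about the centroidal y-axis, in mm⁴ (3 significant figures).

Split into non-overlapping primitives; take the origin at the lower-left of the bounding box.
Outer circle: ⌀75, A = 4417.9 mm², x = 37.5 mm, Ī = 1 553 156 mm⁴.
Bore (subtracted): ⌀57, A = 2551.8 mm², x = 37.5 mm, Ī = 518 166 mm⁴.
By symmetry the centroid is at mid-width, x̄ = 37.5 mm.
All pieces are centred on the centroidal y-axis, so I = ΣĪ (holes subtracted) = 1 034 989 mm⁴.

I_yy ≈ 1.03 × 10⁶ mm⁴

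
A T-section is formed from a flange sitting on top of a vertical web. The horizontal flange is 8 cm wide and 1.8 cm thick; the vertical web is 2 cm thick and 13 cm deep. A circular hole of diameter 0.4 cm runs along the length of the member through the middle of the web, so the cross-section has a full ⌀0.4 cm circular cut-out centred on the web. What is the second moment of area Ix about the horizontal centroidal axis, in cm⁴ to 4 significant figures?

Decompose the section into non-overlapping parts with the origin at the bottom-left of its bounding rectangle.
Flange: 8 × 1.8, A = 14.4 cm², y = 13.9 cm, Ī = 3.888 cm⁴.
Web: 2 × 13, A = 26 cm², y = 6.5 cm, Ī = 366.167 cm⁴.
Hole (subtracted): ⌀0.4, A = 0.125664 cm², y = 6.5 cm, Ī = 0.00125664 cm⁴.
Centroid: ȳ = ΣA·y / ΣA = 9.14585 cm.
Transfer each piece to the horizontal centroidal axis using Ī + A·d² with d = y − 9.14585:
  flange: d = 4.75415 cm → contributes +329.355 cm⁴
  web: d = -2.64585 cm → contributes +548.181 cm⁴
  hole: d = -2.64585 cm → contributes −0.880971 cm⁴
Total I = 876.655 cm⁴.

Ix ≈ 876.7 cm⁴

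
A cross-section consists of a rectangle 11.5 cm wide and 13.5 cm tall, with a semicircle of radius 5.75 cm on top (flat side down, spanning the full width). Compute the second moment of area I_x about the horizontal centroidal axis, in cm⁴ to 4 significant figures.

I_x ≈ 5765 cm⁴

Split into non-overlapping primitives; take the origin at the lower-left of the bounding box.
Rectangular body: 11.5 × 13.5, A = 155.25 cm², y = 6.75 cm, Ī = 2357.86 cm⁴.
Semicircular cap: semicircle r = 5.75, A = 51.9345 cm², y = 15.9404 cm, Ī = 119.979 cm⁴.
Centroid: ȳ = ΣA·y / ΣA = 9.05373 cm.
Transfer each piece to the horizontal centroidal axis using Ī + A·d² with d = y − 9.05373:
  rectangular body: d = -2.30373 cm → contributes +3181.8 cm⁴
  semicircular cap: d = 6.88665 cm → contributes +2583.02 cm⁴
Total I = 5764.81 cm⁴.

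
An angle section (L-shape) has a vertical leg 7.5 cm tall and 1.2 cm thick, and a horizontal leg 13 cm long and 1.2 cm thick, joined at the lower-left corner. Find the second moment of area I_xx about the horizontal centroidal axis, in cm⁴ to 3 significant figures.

I_xx ≈ 98.5 cm⁴

Decompose the section into non-overlapping parts with the origin at the bottom-left of its bounding rectangle.
Vertical leg: 1.2 × 7.5, A = 9 cm², y = 3.75 cm, Ī = 42.188 cm⁴.
Horizontal leg (remainder): 11.8 × 1.2, A = 14.16 cm², y = 0.6 cm, Ī = 1.6992 cm⁴.
Centroid: ȳ = ΣA·y / ΣA = 1.8241 cm.
Transfer each piece to the horizontal centroidal axis using Ī + A·d² with d = y − 1.8241:
  vertical leg: d = 1.9259 cm → contributes +75.57 cm⁴
  horizontal leg (remainder): d = -1.2241 cm → contributes +22.917 cm⁴
Total I = 98.486 cm⁴.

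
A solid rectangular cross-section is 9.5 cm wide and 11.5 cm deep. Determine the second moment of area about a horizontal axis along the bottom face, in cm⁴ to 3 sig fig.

The section: 9.5 × 11.5, A = 109.25 cm², y = 5.75 cm, Ī = 1 204 cm⁴.
Transfer it to the base of the section using Ī + A·d² with d = y − 0:
  the section: d = 5.75 cm → contributes +4816.1 cm⁴
Total I = 4816.1 cm⁴.

I_base ≈ 4820 cm⁴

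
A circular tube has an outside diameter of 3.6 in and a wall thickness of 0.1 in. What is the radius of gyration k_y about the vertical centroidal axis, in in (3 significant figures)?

k_y ≈ 1.24 in

Split into non-overlapping primitives; take the origin at the lower-left of the bounding box.
Outer circle: ⌀3.6, A = 10.179 in², x = 1.8 in, Ī = 8.2448 in⁴.
Bore (subtracted): ⌀3.4, A = 9.0792 in², x = 1.8 in, Ī = 6.5597 in⁴.
By symmetry the centroid is at mid-width, x̄ = 1.8 in.
All pieces are centred on the vertical centroidal axis, so I = ΣĪ (holes subtracted) = 1.6851 in⁴.
Radius of gyration: k = √(I/A) = √(1.6851 / 1.0996) = 1.2379 in.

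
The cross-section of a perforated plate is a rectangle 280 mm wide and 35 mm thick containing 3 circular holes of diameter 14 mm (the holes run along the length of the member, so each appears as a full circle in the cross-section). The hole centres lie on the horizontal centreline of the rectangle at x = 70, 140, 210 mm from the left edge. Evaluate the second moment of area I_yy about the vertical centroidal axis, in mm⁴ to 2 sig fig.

I_yy ≈ 6.3 × 10⁷ mm⁴

Break the section into simple shapes (no overlaps), measuring from the bottom-left corner of the bounding box.
Plate: 280 × 35, A = 9 800 mm², x = 140 mm, Ī = 64 026 667 mm⁴.
Hole 1 (subtracted): ⌀14, A = 153.9 mm², x = 70 mm, Ī = 1 886 mm⁴.
Hole 2 (subtracted): ⌀14, A = 153.9 mm², x = 140 mm, Ī = 1 886 mm⁴.
Hole 3 (subtracted): ⌀14, A = 153.9 mm², x = 210 mm, Ī = 1 886 mm⁴.
By symmetry the centroid is at mid-width, x̄ = 140 mm.
Transfer each piece to the vertical centroidal axis using Ī + A·d² with d = x − 140:
  plate: d = 0 mm → contributes +64 026 667 mm⁴
  hole 1: d = -70 mm → contributes −756 182 mm⁴
  hole 2: d = 0 mm → contributes −1 886 mm⁴
  hole 3: d = 70 mm → contributes −756 182 mm⁴
Total I = 62 512 417 mm⁴.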